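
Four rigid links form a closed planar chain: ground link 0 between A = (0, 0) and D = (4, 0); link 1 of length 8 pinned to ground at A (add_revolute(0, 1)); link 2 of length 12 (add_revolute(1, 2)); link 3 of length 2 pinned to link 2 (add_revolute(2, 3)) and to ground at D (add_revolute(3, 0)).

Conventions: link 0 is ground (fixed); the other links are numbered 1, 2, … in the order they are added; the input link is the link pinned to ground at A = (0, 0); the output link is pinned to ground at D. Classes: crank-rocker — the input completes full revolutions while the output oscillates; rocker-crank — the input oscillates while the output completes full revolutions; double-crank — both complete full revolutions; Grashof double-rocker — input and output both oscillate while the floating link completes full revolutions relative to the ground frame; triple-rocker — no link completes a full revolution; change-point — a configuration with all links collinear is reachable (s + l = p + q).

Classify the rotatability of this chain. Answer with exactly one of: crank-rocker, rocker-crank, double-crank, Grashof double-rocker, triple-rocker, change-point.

lengths: ground=4, input=8, coupler=12, output=2
sorted: s=2 (shortest), l=12 (longest), p+q=12
s + l = 14 vs p + q = 12
s + l > p + q → non-Grashof → no link fully rotates → triple-rocker

triple-rocker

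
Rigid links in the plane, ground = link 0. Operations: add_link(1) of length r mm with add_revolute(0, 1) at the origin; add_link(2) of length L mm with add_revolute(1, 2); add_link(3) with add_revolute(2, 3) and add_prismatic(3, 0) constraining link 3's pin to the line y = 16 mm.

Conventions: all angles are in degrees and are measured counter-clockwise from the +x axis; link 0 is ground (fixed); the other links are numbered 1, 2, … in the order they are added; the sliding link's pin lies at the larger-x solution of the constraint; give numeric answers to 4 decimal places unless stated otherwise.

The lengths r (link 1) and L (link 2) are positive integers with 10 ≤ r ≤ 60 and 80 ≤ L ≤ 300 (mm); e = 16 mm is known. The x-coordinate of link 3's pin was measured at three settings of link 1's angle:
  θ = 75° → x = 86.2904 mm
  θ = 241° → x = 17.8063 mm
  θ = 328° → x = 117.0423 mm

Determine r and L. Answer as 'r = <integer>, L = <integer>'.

constraint per measurement: (x − r cos θ)² + (r sin θ − e)² = L²
subtracting the θ₁ and θ₂ equations cancels the r² and L² terms:
r = (x₁² − x₂²) / (2[(x₁cos θ₁ + e sin θ₁) − (x₂cos θ₂ + e sin θ₂)]) = 59.0000 → r = 59
L² = (x₁ − r cos θ₁)² + (r sin θ₁ − e)² = 6724.0005 → L = 82.0000 → L = 82
check at θ₃=328°: x = 117.0423 (printed 117.0423) ✓

r = 59, L = 82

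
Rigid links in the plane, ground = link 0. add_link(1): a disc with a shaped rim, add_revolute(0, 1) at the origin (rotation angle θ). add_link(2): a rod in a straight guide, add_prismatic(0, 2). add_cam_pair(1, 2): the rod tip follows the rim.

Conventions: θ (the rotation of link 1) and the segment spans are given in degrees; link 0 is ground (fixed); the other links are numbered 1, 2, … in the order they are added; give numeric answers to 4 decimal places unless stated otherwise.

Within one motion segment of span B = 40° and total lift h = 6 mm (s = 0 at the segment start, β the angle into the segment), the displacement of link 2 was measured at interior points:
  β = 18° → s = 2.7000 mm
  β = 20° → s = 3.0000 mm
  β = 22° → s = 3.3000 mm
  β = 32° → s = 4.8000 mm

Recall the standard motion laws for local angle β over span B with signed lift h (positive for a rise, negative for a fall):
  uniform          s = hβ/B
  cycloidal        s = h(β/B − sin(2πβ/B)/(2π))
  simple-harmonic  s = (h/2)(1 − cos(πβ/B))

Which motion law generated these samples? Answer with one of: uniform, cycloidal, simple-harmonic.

candidates at β/B = r: uniform s = h·r (linear in β); cycloidal s = h·(r − sin(2πr)/(2π)); simple-harmonic s = (h/2)(1 − cos(πr))
β=18°: printed 2.7000 | uniform 2.7000, cycloidal 2.4049, simple-harmonic 2.5307
β=20°: printed 3.0000 | uniform 3.0000, cycloidal 3.0000, simple-harmonic 3.0000
β=22°: printed 3.3000 | uniform 3.3000, cycloidal 3.5951, simple-harmonic 3.4693
β=32°: printed 4.8000 | uniform 4.8000, cycloidal 5.7082, simple-harmonic 5.4271
only one law matches every sample → uniform

uniform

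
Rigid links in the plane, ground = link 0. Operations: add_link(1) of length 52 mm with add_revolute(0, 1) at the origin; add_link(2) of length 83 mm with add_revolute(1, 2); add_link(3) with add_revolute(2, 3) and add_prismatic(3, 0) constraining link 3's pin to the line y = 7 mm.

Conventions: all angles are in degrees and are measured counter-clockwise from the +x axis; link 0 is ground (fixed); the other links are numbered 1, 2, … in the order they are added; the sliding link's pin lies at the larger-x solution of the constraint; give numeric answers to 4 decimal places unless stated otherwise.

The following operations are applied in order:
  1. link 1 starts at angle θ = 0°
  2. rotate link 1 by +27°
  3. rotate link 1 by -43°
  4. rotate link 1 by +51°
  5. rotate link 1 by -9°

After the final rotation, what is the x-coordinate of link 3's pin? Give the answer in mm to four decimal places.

geometry: r = 52 mm, L = 83 mm, e = 7 mm; θ starts at 0°
rotate link 1 by +27°: θ ← 0° +27° = 27°
rotate link 1 by -43°: θ ← 27° -43° = -16°
rotate link 1 by +51°: θ ← -16° +51° = 35°
rotate link 1 by -9°: θ ← 35° -9° = 26°
crank pin P = (r cos θ, r sin θ) = (46.737290, 22.795300)
h = r sin θ − e = 22.795300 − 7 = 15.795300
x = r cos θ + √(L² − h²) = 46.737290 + 81.483179 = 128.220470

128.2205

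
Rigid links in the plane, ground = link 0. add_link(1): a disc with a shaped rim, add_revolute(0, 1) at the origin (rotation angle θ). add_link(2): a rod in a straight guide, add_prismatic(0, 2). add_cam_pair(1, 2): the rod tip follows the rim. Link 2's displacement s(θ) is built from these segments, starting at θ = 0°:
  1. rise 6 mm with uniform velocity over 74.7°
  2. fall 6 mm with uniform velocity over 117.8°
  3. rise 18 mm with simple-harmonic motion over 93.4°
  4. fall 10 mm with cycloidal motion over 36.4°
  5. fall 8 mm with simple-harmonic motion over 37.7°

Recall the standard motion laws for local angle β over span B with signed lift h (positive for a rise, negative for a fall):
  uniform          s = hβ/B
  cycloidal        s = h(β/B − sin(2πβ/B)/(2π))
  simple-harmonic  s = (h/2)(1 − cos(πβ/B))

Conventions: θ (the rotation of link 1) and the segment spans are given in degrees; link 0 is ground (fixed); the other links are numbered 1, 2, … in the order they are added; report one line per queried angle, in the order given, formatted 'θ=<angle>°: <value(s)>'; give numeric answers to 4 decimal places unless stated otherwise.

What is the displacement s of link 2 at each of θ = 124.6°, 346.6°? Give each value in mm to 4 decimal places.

segment 1 (0° to 74.7°, uniform, h = 6) is passed completely: s = 0.0000 + (6) = 6.0000
θ = 124.6° falls in segment 2 (74.7° to 192.5°, uniform, h = -6): β = 124.6 − 74.7 = 49.9°, B = 117.8°; Δs = -6·49.9/117.8 = -2.5416; s = 6.0000 − 2.5416 = 3.4584
segment 2 (74.7° to 192.5°, uniform, h = -6) is passed completely: s = 6.0000 + (-6) = 0.0000
segment 3 (192.5° to 285.9°, simple-harmonic, h = 18) is passed completely: s = 0.0000 + (18) = 18.0000
segment 4 (285.9° to 322.3°, cycloidal, h = -10) is passed completely: s = 18.0000 + (-10) = 8.0000
θ = 346.6° falls in segment 5 (322.3° to 360°, simple-harmonic, h = -8): β = 346.6 − 322.3 = 24.3°, B = 37.7°; Δs = -8/2·(1 − cos(π·0.6446)) = -5.7548; s = 8.0000 − 5.7548 = 2.2452

θ=124.6°: 3.4584
θ=346.6°: 2.2452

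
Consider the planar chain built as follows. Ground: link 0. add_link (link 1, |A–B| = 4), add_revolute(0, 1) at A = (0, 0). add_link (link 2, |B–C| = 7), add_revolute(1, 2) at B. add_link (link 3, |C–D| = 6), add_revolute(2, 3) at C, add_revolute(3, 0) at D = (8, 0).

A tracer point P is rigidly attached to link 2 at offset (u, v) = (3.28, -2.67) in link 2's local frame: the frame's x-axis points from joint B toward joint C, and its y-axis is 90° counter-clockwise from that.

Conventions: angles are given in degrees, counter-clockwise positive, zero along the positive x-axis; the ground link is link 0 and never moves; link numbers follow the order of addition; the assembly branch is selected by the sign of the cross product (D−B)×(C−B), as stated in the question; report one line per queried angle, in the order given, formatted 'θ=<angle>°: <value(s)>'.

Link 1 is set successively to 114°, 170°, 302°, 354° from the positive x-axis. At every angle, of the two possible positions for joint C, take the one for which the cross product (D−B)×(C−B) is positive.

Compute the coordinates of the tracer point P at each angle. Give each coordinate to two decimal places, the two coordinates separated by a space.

A=(0,0), D=(8.00,0)
θ=114°: B = A + 4.00·(cos114°, sin114°) = (-1.6269, 3.6542)
θ=114°: |BD| = 10.2971
θ=114°: circle(B,7.00) ∩ circle(D,6.00): a=5.7798, h=3.9489
θ=114°:   candidates: C₊=(5.1780,5.2950) cross=40.662; C₋=(2.3753,-2.0888) cross=-40.662
θ=114°:   branch + wants cross > 0 → take C=(5.1780,5.2950) (cross=40.662)
θ=114°: ex = (C−B)/|BC| = (0.9721,0.2344); ey = (-0.2344,0.9721)
θ=114°: P = B + 3.28·ex + -2.67·ey = (2.1875,1.8274)
θ=170°: B = A + 4.00·(cos170°, sin170°) = (-3.9392, 0.6946)
θ=170°: |BD| = 11.9594
θ=170°: circle(B,7.00) ∩ circle(D,6.00): a=6.5232, h=2.5392
θ=170°:   candidates: C₊=(2.7204,2.8507) cross=30.368; C₋=(2.4255,-2.2192) cross=-30.368
θ=170°:   branch + wants cross > 0 → take C=(2.7204,2.8507) (cross=30.368)
θ=170°: ex = (C−B)/|BC| = (0.9514,0.3080); ey = (-0.3080,0.9514)
θ=170°: P = B + 3.28·ex + -2.67·ey = (0.0037,-0.8353)
θ=302°: B = A + 4.00·(cos302°, sin302°) = (2.1197, -3.3922)
θ=302°: |BD| = 6.7886
θ=302°: circle(B,7.00) ∩ circle(D,6.00): a=4.3518, h=5.4829
θ=302°:   candidates: C₊=(3.1495,3.5316) cross=37.221; C₋=(8.6290,-5.9669) cross=-37.221
θ=302°:   branch + wants cross > 0 → take C=(3.1495,3.5316) (cross=37.221)
θ=302°: ex = (C−B)/|BC| = (0.1471,0.9891); ey = (-0.9891,0.1471)
θ=302°: P = B + 3.28·ex + -2.67·ey = (5.2432,-0.5407)
θ=354°: B = A + 4.00·(cos354°, sin354°) = (3.9781, -0.4181)
θ=354°: |BD| = 4.0436
θ=354°: circle(B,7.00) ∩ circle(D,6.00): a=3.6293, h=5.9857
θ=354°:   candidates: C₊=(6.9690,5.9108) cross=24.204; C₋=(8.2068,-5.9964) cross=-24.204
θ=354°:   branch + wants cross > 0 → take C=(6.9690,5.9108) (cross=24.204)
θ=354°: ex = (C−B)/|BC| = (0.4273,0.9041); ey = (-0.9041,0.4273)
θ=354°: P = B + 3.28·ex + -2.67·ey = (7.7935,1.4066)

θ=114°: 2.19 1.83
θ=170°: 0.00 -0.84
θ=302°: 5.24 -0.54
θ=354°: 7.79 1.41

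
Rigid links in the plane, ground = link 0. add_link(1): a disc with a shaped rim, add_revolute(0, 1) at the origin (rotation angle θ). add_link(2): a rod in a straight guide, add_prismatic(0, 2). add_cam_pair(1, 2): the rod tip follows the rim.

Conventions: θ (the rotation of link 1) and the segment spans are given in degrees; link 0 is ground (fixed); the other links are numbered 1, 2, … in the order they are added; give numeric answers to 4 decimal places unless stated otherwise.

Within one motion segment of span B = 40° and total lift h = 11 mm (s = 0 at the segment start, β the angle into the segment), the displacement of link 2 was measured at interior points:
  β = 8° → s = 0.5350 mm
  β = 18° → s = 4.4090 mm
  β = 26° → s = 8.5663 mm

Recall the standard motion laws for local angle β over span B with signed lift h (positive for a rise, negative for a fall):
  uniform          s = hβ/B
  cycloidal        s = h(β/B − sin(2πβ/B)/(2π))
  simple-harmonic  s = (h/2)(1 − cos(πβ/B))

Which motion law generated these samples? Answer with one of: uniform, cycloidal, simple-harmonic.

candidates at β/B = r: uniform s = h·r (linear in β); cycloidal s = h·(r − sin(2πr)/(2π)); simple-harmonic s = (h/2)(1 − cos(πr))
β=8°: printed 0.5350 | uniform 2.2000, cycloidal 0.5350, simple-harmonic 1.0504
β=18°: printed 4.4090 | uniform 4.9500, cycloidal 4.4090, simple-harmonic 4.6396
β=26°: printed 8.5663 | uniform 7.1500, cycloidal 8.5663, simple-harmonic 7.9969
only one law matches every sample → cycloidal

cycloidal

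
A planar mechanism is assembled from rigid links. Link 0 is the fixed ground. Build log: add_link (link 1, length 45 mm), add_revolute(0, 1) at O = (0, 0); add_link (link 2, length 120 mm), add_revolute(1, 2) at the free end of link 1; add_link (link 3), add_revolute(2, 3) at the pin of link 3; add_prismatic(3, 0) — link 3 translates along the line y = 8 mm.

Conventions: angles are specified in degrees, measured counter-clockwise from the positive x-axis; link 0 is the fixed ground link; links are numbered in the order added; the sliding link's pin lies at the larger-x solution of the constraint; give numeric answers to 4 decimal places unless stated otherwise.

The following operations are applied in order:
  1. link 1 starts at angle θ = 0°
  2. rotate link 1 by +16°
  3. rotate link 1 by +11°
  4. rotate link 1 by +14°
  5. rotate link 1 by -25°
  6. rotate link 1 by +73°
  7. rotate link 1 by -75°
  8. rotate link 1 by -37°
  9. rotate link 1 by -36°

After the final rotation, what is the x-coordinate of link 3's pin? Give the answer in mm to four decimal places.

geometry: r = 45 mm, L = 120 mm, e = 8 mm; θ starts at 0°
rotate link 1 by +16°: θ ← 0° +16° = 16°
rotate link 1 by +11°: θ ← 16° +11° = 27°
rotate link 1 by +14°: θ ← 27° +14° = 41°
rotate link 1 by -25°: θ ← 41° -25° = 16°
rotate link 1 by +73°: θ ← 16° +73° = 89°
rotate link 1 by -75°: θ ← 89° -75° = 14°
rotate link 1 by -37°: θ ← 14° -37° = -23°
rotate link 1 by -36°: θ ← -23° -36° = -59°
crank pin P = (r cos θ, r sin θ) = (23.176713, -38.572529)
h = r sin θ − e = -38.572529 − 8 = -46.572529
x = r cos θ + √(L² − h²) = 23.176713 + 110.593850 = 133.770563

133.7706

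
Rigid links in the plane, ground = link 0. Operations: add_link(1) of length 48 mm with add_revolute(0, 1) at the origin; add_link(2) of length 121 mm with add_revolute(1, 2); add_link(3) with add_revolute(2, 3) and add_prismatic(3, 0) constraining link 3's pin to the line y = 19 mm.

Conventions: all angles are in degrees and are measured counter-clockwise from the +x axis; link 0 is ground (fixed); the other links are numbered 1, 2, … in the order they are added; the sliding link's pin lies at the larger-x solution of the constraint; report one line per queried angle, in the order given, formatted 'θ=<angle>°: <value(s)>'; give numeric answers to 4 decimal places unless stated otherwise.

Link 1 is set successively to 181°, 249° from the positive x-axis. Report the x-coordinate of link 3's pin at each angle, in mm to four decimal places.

geometry: r = 48 mm, L = 121 mm, e = 19 mm
θ=181°: crank pin P = (r cos θ, r sin θ) = (-47.992689, -0.837716)
θ=181°: h = r sin θ − e = -0.837716 − 19 = -19.837716
θ=181°: x = r cos θ + √(L² − h²) = -47.992689 + 119.362746 = 71.370056
θ=249°: crank pin P = (r cos θ, r sin θ) = (-17.201662, -44.811860)
θ=249°: h = r sin θ − e = -44.811860 − 19 = -63.811860
θ=249°: x = r cos θ + √(L² − h²) = -17.201662 + 102.805868 = 85.604206

θ=181°: 71.3701
θ=249°: 85.6042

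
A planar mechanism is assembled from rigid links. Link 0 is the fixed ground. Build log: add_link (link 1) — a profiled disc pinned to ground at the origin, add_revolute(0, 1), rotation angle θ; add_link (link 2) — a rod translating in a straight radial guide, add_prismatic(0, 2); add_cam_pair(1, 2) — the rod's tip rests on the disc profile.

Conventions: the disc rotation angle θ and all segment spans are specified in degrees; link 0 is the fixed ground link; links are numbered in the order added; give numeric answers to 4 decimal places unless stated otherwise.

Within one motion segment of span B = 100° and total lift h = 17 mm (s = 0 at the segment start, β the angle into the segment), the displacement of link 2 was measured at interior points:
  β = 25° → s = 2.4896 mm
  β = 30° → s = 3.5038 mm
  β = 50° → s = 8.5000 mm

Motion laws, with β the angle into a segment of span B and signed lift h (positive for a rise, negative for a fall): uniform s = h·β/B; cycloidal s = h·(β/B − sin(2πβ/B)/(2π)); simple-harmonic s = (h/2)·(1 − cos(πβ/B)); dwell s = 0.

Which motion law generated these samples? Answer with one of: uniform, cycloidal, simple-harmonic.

candidates at β/B = r: uniform s = h·r (linear in β); cycloidal s = h·(r − sin(2πr)/(2π)); simple-harmonic s = (h/2)(1 − cos(πr))
β=25°: printed 2.4896 | uniform 4.2500, cycloidal 1.5444, simple-harmonic 2.4896
β=30°: printed 3.5038 | uniform 5.1000, cycloidal 2.5268, simple-harmonic 3.5038
β=50°: printed 8.5000 | uniform 8.5000, cycloidal 8.5000, simple-harmonic 8.5000
only one law matches every sample → simple-harmonic

simple-harmonic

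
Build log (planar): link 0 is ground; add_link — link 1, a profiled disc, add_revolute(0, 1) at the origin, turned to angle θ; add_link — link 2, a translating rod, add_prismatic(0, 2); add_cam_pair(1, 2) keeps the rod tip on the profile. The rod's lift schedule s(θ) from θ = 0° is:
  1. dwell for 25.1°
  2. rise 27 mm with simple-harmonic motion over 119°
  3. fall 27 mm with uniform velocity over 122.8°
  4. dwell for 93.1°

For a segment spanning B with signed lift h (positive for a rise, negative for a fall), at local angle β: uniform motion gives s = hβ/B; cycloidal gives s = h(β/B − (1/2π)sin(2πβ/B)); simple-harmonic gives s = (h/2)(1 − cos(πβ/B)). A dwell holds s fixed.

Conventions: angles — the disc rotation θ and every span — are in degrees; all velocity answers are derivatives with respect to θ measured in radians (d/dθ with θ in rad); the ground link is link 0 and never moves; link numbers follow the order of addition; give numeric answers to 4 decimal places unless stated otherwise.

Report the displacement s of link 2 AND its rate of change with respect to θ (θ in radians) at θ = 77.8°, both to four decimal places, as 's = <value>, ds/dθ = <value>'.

seg 1 [0°–25.1°] dwell: s stays 0.0000
seg 2 [25.1°–144.1°] simple-harmonic, h=27: θ=77.8° here. β=52.7, B=119. 27/2·(1 − cos(π·0.4429)) = 11.0895 → s = 11.0895
velocity in seg [25.1°–144.1°] (simple-harmonic), θ in radians: β = 52.7° = 0.9198 rad, B = 119° = 2.0769 rad; ds/dθ = (πh/(2B)) sin(πβ/B) = (π·27/(2·2.0769)) sin(π·0.4429) = 20.092008 mm/rad

s = 11.0895, ds/dθ = 20.0920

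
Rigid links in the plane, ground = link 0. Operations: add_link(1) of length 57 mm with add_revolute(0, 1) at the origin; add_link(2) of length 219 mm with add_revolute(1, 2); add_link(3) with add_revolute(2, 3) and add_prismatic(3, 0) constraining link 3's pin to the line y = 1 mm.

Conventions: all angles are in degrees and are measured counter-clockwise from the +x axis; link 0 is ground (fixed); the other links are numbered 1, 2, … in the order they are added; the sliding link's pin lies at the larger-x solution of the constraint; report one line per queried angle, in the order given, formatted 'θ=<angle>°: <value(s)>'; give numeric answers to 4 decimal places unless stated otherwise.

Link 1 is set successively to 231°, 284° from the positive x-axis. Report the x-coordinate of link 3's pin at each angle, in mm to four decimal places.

geometry: r = 57 mm, L = 219 mm, e = 1 mm
θ=231°: crank pin P = (r cos θ, r sin θ) = (-35.871262, -44.297320)
θ=231°: h = r sin θ − e = -44.297320 − 1 = -45.297320
θ=231°: x = r cos θ + √(L² − h²) = -35.871262 + 214.264213 = 178.392950
θ=284°: crank pin P = (r cos θ, r sin θ) = (13.789548, -55.306856)
θ=284°: h = r sin θ − e = -55.306856 − 1 = -56.306856
θ=284°: x = r cos θ + √(L² − h²) = 13.789548 + 211.637752 = 225.427300

θ=231°: 178.3930
θ=284°: 225.4273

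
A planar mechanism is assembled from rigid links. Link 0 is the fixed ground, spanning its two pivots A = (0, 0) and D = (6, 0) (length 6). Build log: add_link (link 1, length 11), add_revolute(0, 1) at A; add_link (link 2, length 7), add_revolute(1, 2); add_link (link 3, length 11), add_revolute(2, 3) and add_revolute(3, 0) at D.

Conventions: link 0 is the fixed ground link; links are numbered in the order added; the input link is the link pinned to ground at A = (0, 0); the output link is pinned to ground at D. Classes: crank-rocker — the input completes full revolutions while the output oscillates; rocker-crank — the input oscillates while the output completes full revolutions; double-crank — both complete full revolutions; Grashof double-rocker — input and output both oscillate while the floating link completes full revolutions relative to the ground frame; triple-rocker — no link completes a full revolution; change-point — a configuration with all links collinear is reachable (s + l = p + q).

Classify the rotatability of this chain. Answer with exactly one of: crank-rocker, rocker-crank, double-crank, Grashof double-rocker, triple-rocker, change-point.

lengths: ground=6, input=11, coupler=7, output=11
sorted: s=6 (shortest), l=11 (longest), p+q=18
s + l = 17 vs p + q = 18
s + l < p + q (Grashof) with shortest = ground link → double-crank

double-crank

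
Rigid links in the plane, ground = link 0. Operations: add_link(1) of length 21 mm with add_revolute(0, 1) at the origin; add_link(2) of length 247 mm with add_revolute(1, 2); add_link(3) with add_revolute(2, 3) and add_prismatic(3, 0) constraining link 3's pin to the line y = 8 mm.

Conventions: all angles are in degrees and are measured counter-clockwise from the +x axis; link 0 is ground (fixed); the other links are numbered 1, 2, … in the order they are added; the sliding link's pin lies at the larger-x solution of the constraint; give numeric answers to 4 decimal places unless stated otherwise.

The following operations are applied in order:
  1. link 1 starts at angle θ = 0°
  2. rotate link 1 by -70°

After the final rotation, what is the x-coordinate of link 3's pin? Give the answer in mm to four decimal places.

geometry: r = 21 mm, L = 247 mm, e = 8 mm; θ starts at 0°
rotate link 1 by -70°: θ ← 0° -70° = -70°
crank pin P = (r cos θ, r sin θ) = (7.182423, -19.733545)
h = r sin θ − e = -19.733545 − 8 = -27.733545
x = r cos θ + √(L² − h²) = 7.182423 + 245.438079 = 252.620502

252.6205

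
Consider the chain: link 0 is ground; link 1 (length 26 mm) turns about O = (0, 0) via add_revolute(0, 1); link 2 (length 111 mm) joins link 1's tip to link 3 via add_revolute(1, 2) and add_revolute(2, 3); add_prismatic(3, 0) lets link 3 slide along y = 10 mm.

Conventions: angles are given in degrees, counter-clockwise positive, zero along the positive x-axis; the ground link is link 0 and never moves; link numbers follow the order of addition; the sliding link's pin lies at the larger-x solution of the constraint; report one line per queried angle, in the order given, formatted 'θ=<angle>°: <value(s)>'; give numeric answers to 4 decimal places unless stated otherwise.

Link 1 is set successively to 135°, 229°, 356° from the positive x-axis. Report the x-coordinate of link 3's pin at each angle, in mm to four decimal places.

geometry: r = 26 mm, L = 111 mm, e = 10 mm
θ=135°: crank pin P = (r cos θ, r sin θ) = (-18.384776, 18.384776)
θ=135°: h = r sin θ − e = 18.384776 − 10 = 8.384776
θ=135°: x = r cos θ + √(L² − h²) = -18.384776 + 110.682860 = 92.298084
θ=229°: crank pin P = (r cos θ, r sin θ) = (-17.057535, -19.622449)
θ=229°: h = r sin θ − e = -19.622449 − 10 = -29.622449
θ=229°: x = r cos θ + √(L² − h²) = -17.057535 + 106.974345 = 89.916810
θ=356°: crank pin P = (r cos θ, r sin θ) = (25.936665, -1.813668)
θ=356°: h = r sin θ − e = -1.813668 − 10 = -11.813668
θ=356°: x = r cos θ + √(L² − h²) = 25.936665 + 110.369549 = 136.306214

θ=135°: 92.2981
θ=229°: 89.9168
θ=356°: 136.3062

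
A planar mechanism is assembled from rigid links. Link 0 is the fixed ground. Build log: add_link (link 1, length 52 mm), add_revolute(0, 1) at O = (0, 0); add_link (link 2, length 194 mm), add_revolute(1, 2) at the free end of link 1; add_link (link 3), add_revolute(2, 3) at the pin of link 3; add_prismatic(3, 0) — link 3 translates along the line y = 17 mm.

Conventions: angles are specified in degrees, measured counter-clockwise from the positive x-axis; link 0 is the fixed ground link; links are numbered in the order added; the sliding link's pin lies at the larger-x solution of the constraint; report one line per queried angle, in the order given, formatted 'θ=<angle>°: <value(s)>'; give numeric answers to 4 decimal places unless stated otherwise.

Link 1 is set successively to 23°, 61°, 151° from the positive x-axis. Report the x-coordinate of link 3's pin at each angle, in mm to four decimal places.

geometry: r = 52 mm, L = 194 mm, e = 17 mm
θ=23°: crank pin P = (r cos θ, r sin θ) = (47.866252, 20.318019)
θ=23°: h = r sin θ − e = 20.318019 − 17 = 3.318019
θ=23°: x = r cos θ + √(L² − h²) = 47.866252 + 193.971624 = 241.837876
θ=61°: crank pin P = (r cos θ, r sin θ) = (25.210100, 45.480225)
θ=61°: h = r sin θ − e = 45.480225 − 17 = 28.480225
θ=61°: x = r cos θ + √(L² − h²) = 25.210100 + 191.898090 = 217.108190
θ=151°: crank pin P = (r cos θ, r sin θ) = (-45.480225, 25.210100)
θ=151°: h = r sin θ − e = 25.210100 − 17 = 8.210100
θ=151°: x = r cos θ + √(L² − h²) = -45.480225 + 193.826196 = 148.345971

θ=23°: 241.8379
θ=61°: 217.1082
θ=151°: 148.3460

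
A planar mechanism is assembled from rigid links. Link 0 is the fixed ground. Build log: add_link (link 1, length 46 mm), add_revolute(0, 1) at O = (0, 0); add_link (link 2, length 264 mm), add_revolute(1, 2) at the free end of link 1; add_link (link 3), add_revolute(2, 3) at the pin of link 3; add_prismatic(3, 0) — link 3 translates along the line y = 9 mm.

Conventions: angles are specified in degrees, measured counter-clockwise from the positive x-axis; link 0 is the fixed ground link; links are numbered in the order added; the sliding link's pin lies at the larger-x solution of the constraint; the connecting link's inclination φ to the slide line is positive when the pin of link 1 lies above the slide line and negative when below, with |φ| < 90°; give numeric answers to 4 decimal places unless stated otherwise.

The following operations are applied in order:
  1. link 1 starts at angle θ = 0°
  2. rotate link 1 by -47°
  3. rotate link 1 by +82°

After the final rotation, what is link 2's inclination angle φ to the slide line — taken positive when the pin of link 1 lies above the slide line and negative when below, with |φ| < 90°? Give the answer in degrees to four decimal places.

geometry: r = 46 mm, L = 264 mm, e = 9 mm; θ starts at 0°
rotate link 1 by -47°: θ ← 0° -47° = -47°
rotate link 1 by +82°: θ ← -47° +82° = 35°
h = r sin θ − e = 26.384516 − 9 = 17.384516
sin φ = h / L = 17.384516 / 264 = 0.06585044
φ = arcsin(0.06585044) = 3.775684°

3.7757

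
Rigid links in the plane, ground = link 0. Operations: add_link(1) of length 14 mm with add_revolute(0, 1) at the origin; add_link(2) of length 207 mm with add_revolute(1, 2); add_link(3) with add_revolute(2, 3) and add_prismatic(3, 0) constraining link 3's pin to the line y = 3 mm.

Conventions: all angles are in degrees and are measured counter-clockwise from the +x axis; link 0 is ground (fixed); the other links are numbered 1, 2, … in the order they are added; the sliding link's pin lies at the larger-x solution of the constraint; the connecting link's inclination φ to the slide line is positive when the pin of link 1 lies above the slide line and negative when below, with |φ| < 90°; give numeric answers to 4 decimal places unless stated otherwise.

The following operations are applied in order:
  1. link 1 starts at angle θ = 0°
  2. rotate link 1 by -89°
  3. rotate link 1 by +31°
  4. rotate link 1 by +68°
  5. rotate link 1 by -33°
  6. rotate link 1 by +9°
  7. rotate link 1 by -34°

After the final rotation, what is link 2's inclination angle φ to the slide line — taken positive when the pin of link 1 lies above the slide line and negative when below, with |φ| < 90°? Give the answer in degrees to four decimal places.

geometry: r = 14 mm, L = 207 mm, e = 3 mm; θ starts at 0°
rotate link 1 by -89°: θ ← 0° -89° = -89°
rotate link 1 by +31°: θ ← -89° +31° = -58°
rotate link 1 by +68°: θ ← -58° +68° = 10°
rotate link 1 by -33°: θ ← 10° -33° = -23°
rotate link 1 by +9°: θ ← -23° +9° = -14°
rotate link 1 by -34°: θ ← -14° -34° = -48°
h = r sin θ − e = -10.404028 − 3 = -13.404028
sin φ = h / L = -13.404028 / 207 = -0.06475376
φ = arcsin(-0.06475376) = -3.712715°

-3.7127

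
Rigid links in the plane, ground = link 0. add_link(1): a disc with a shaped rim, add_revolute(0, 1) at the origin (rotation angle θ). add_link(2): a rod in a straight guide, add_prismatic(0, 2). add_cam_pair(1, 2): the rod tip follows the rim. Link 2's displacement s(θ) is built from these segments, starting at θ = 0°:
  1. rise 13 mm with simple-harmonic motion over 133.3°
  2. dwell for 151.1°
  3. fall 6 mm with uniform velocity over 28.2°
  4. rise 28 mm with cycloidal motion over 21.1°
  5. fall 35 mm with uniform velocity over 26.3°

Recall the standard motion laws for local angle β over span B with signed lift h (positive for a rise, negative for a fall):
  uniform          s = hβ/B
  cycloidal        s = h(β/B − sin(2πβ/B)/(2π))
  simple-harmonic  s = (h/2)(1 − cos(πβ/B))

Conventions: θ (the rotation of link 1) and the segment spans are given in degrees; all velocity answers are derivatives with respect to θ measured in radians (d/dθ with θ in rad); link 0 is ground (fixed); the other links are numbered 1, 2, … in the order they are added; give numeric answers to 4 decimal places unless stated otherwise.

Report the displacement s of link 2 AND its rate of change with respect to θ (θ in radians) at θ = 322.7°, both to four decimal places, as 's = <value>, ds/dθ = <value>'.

segment 1 (0° to 133.3°, simple-harmonic, h = 13) is passed completely: s = 0.0000 + (13) = 13.0000
segment 2 (133.3° to 284.4°, dwell): s unchanged at 13.0000
segment 3 (284.4° to 312.6°, uniform, h = -6) is passed completely: s = 13.0000 + (-6) = 7.0000
θ = 322.7° falls in segment 4 (312.6° to 333.7°, cycloidal, h = 28): β = 322.7 − 312.6 = 10.1°, B = 21.1°; Δs = 28·(0.4787 − sin(2π·0.4787)/(2π)) = 12.8075; s = 7.0000 + 12.8075 = 19.8075
velocity in seg [312.6°–333.7°] (cycloidal), θ in radians: β = 10.1° = 0.1763 rad, B = 21.1° = 0.3683 rad; ds/dθ = (h/B)(1 − cos(2πβ/B)) = (28/0.3683)(1 − cos(2π·0.4787)) = 151.383015 mm/rad

s = 19.8075, ds/dθ = 151.3830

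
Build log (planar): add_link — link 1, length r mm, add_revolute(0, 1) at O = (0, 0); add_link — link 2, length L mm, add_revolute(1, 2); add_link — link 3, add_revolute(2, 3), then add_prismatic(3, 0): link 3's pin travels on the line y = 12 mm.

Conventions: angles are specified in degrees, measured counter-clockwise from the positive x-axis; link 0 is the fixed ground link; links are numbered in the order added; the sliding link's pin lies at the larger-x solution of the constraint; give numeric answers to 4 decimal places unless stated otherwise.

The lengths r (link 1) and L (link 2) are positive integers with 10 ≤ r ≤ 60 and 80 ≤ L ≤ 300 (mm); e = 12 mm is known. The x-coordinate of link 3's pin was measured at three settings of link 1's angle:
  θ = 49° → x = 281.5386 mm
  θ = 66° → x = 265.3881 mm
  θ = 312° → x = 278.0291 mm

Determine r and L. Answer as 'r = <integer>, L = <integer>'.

constraint per measurement: (x − r cos θ)² + (r sin θ − e)² = L²
subtracting the θ₁ and θ₂ equations cancels the r² and L² terms:
r = (x₁² − x₂²) / (2[(x₁cos θ₁ + e sin θ₁) − (x₂cos θ₂ + e sin θ₂)]) = 59.0002 → r = 59
L² = (x₁ − r cos θ₁)² + (r sin θ₁ − e)² = 60025.0135 → L = 245.0000 → L = 245
check at θ₃=312°: x = 278.0291 (printed 278.0291) ✓

r = 59, L = 245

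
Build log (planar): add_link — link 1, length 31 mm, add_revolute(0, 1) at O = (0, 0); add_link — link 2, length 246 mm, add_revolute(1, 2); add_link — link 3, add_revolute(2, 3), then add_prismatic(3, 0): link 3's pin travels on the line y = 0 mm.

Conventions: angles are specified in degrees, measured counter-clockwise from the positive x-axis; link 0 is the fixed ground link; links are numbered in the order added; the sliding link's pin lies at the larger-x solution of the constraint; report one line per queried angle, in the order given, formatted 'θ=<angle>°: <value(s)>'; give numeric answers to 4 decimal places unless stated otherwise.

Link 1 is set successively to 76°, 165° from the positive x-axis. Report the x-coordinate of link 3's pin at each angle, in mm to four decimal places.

geometry: r = 31 mm, L = 246 mm, e = 0 mm
θ=76°: crank pin P = (r cos θ, r sin θ) = (7.499579, 30.079168)
θ=76°: h = r sin θ − e = 30.079168 − 0 = 30.079168
θ=76°: x = r cos θ + √(L² − h²) = 7.499579 + 244.154139 = 251.653718
θ=165°: crank pin P = (r cos θ, r sin θ) = (-29.943701, 8.023390)
θ=165°: h = r sin θ − e = 8.023390 − 0 = 8.023390
θ=165°: x = r cos θ + √(L² − h²) = -29.943701 + 245.869122 = 215.925421

θ=76°: 251.6537
θ=165°: 215.9254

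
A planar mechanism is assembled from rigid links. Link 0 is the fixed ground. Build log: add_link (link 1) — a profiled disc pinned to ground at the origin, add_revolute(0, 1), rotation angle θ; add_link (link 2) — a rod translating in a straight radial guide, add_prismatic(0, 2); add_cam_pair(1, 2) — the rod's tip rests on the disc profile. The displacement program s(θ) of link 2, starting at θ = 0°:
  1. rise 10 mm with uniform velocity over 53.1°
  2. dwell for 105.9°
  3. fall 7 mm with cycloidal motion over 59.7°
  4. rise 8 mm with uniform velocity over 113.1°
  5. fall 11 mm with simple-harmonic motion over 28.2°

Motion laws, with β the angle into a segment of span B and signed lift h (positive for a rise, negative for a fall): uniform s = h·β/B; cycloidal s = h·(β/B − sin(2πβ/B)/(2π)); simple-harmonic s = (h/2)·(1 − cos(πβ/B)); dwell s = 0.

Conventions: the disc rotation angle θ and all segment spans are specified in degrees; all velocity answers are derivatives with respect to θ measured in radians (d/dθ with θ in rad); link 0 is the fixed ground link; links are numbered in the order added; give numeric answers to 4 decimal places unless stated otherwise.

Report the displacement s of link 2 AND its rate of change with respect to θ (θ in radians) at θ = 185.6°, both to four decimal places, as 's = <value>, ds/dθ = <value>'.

seg 1 [0°–53.1°] uniform, h=10: full span → s += 10 → s = 10.0000
seg 2 [53.1°–159°] dwell: s stays 10.0000
seg 3 [159°–218.7°] cycloidal, h=-7: θ=185.6° here. β=26.6, B=59.7. -7·(0.4456 − sin(2π·0.4456)/(2π)) = -2.7452 → s = 7.2548
velocity in seg [159°–218.7°] (cycloidal), θ in radians: β = 26.6° = 0.4643 rad, B = 59.7° = 1.0420 rad; ds/dθ = (h/B)(1 − cos(2πβ/B)) = ((-7)/1.0420)(1 − cos(2π·0.4456)) = -13.047012 mm/rad

s = 7.2548, ds/dθ = -13.0470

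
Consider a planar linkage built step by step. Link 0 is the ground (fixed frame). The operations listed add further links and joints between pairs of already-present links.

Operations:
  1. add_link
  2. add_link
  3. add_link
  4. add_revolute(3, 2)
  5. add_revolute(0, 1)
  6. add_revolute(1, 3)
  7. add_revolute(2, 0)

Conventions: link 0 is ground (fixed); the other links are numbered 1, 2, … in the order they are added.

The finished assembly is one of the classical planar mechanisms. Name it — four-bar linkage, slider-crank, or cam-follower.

links: 4 (incl. ground); joints: 4 revolute, 0 prismatic, 0 higher (cam) pair, forming one closed loop
4 links in a single 4R loop → four-bar linkage

four-bar linkage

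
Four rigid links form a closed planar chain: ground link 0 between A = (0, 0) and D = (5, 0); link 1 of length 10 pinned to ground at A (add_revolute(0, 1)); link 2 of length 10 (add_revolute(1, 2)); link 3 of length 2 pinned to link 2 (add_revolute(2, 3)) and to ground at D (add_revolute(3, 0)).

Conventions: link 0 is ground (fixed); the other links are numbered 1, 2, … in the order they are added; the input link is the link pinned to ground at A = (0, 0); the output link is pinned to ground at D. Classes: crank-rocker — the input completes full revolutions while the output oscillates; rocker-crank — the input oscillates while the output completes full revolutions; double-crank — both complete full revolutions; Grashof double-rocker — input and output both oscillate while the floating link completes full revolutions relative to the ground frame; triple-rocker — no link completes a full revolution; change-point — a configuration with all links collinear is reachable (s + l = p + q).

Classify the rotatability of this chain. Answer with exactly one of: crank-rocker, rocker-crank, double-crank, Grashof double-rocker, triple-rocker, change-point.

lengths: ground=5, input=10, coupler=10, output=2
sorted: s=2 (shortest), l=10 (longest), p+q=15
s + l = 12 vs p + q = 15
s + l < p + q (Grashof) with shortest = output link → rocker-crank

rocker-crank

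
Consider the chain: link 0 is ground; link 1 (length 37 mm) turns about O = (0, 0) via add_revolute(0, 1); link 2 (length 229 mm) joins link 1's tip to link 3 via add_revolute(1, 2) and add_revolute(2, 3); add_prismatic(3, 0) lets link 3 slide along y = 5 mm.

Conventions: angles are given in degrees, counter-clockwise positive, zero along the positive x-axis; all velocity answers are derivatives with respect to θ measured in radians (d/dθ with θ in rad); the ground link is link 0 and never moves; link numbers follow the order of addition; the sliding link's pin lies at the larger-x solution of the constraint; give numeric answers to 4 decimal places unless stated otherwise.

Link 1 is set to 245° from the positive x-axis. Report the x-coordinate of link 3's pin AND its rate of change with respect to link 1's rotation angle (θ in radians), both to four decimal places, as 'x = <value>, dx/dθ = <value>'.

geometry: r = 37 mm, L = 229 mm, e = 5 mm
crank pin P = (r cos θ, r sin θ) = (-15.636876, -33.533388)
h = r sin θ − e = -33.533388 − 5 = -38.533388
x = r cos θ + √(L² − h²) = -15.636876 + 225.734751 = 210.097876
dx/dθ = −r sin θ − h·r cos θ/√(L² − h²) (θ in radians; h = -38.533388) = 30.864141

x = 210.0979, dx/dθ = 30.8641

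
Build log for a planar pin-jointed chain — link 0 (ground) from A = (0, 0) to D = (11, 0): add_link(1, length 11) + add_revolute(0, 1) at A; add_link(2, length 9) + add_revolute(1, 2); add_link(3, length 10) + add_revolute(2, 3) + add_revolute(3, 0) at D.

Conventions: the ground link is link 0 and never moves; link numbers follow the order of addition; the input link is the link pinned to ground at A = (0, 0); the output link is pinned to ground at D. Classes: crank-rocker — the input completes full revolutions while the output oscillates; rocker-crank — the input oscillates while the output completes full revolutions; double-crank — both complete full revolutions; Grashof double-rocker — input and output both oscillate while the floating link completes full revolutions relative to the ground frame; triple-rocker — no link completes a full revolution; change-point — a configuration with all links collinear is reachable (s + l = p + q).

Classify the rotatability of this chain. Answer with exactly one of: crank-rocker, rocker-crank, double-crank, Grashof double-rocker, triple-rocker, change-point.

lengths: ground=11, input=11, coupler=9, output=10
sorted: s=9 (shortest), l=11 (longest), p+q=21
s + l = 20 vs p + q = 21
s + l < p + q (Grashof) with shortest = coupler link → Grashof double-rocker

Grashof double-rocker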